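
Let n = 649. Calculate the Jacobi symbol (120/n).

1

Pull out 2^3: since 649 ≡ 1 (mod 8), (2/649) = +1, so (2/649)^3 = +1.
Reciprocity: 15 ≡ 3 and 649 ≡ 1 (mod 4), so (15/649) = +(649/15).
Reduce top mod 15: now compute (4/15).
Pull out 2^2: since 15 ≡ 7 (mod 8), (2/15) = +1, so (2/15)^2 = +1.
Reached (1/15) = 1. Collecting the sign flips along the way, the symbol is +1.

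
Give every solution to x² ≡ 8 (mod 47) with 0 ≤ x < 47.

Since 47 ≡ 3 (mod 4), a square root of 8 is 8^((47+1)/4) = 8^12 mod 47.
Repeated squaring: 8^2≡17, 8^4≡7, 8^8≡2 (mod 47).
8^12 = 8^(8+4) ≡ 14 (mod 47).
Check: 14² = 196 ≡ 8 (mod 47). The two roots are 14 and 33.

14, 33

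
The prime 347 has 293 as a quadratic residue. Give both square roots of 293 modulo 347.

41, 306

Since 347 ≡ 3 (mod 4), a square root of 293 is 293^((347+1)/4) = 293^87 mod 347.
Repeated squaring: 293^2≡140, 293^4≡168, 293^8≡117, 293^16≡156, 293^32≡46, 293^64≡34 (mod 347).
293^87 = 293^(64+16+4+2+1) ≡ 306 (mod 347).
Check: 306² = 93636 ≡ 293 (mod 347). The two roots are 41 and 306.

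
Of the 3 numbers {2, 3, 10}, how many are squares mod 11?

1

(2/11) = -1 → non-residue.
(3/11) = +1 → QR.
(10/11) = -1 → non-residue.
Total quadratic residues among the 3: 1.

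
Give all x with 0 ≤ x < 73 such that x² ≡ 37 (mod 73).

73 ≡ 1 (mod 4), so we find a root by search.
Trying successive values, 16² = 256 ≡ 37 (mod 73). The other root is 73 − 16 = 57.

16, 57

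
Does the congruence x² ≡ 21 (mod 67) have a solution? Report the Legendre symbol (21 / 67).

1

Euler's criterion: (21/67) ≡ 21^33 (mod 67).
21^2 ≡ 39 (mod 67)
21^4 ≡ 47 (mod 67)
21^8 ≡ 65 (mod 67)
21^16 ≡ 4 (mod 67)
21^32 ≡ 16 (mod 67)
21^33 = 21^(32+1) ≡ 1 (mod 67).
Result is 1, so (21/67) = 1.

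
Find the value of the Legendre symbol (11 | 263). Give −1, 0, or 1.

Reciprocity: 11 ≡ 3 and 263 ≡ 3 (mod 4), so (11/263) = −(263/11).
Reduce top mod 11: now compute (10/11).
Pull out 2: since 11 ≡ 3 (mod 8), (2/11) = -1.
Reciprocity: 5 ≡ 1 and 11 ≡ 3 (mod 4), so (5/11) = +(11/5).
Reduce top mod 5: now compute (1/5).
Reached (1/5) = 1. Collecting the sign flips along the way, the symbol is +1.

1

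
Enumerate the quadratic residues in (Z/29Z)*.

Square k = 1,…,14 (k and 29−k give the same square):
1²=1, 2²=4, 3²=9, 4²=16, 5²=25, 6²≡7, 7²≡20, 8²≡6, 9²≡23, 10²≡13, 11²≡5, 12²≡28, 13²≡24, 14²≡22 (mod 29).
So the quadratic residues mod 29 are {1, 4, 5, 6, 7, 9, 13, 16, 20, 22, 23, 24, 25, 28}.

1 4 5 6 7 9 13 16 20 22 23 24 25 28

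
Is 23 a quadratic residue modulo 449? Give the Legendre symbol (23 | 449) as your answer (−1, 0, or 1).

Reciprocity: 23 ≡ 3 and 449 ≡ 1 (mod 4), so (23/449) = +(449/23).
Reduce top mod 23: now compute (12/23).
Pull out 2^2: since 23 ≡ 7 (mod 8), (2/23) = +1, so (2/23)^2 = +1.
Reciprocity: 3 ≡ 3 and 23 ≡ 3 (mod 4), so (3/23) = −(23/3).
Reduce top mod 3: now compute (2/3).
Pull out 2: since 3 ≡ 3 (mod 8), (2/3) = -1.
Reached (1/3) = 1. Collecting the sign flips along the way, the symbol is +1.

1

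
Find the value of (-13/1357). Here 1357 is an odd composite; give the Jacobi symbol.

-1

First reduce: -13 ≡ 1344 (mod 1357).
Pull out 2^6: since 1357 ≡ 5 (mod 8), (2/1357) = -1, so (2/1357)^6 = +1.
Reciprocity: 21 ≡ 1 and 1357 ≡ 1 (mod 4), so (21/1357) = +(1357/21).
Reduce top mod 21: now compute (13/21).
Reciprocity: 13 ≡ 1 and 21 ≡ 1 (mod 4), so (13/21) = +(21/13).
Reduce top mod 13: now compute (8/13).
Pull out 2^3: since 13 ≡ 5 (mod 8), (2/13) = -1, so (2/13)^3 = -1.
Reached (1/13) = 1. Collecting the sign flips along the way, the symbol is -1.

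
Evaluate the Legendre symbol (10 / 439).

1

Pull out 2: since 439 ≡ 7 (mod 8), (2/439) = +1.
Reciprocity: 5 ≡ 1 and 439 ≡ 3 (mod 4), so (5/439) = +(439/5).
Reduce top mod 5: now compute (4/5).
Pull out 2^2: since 5 ≡ 5 (mod 8), (2/5) = -1, so (2/5)^2 = +1.
Reached (1/5) = 1. Collecting the sign flips along the way, the symbol is +1.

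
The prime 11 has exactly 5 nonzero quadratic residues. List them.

1, 3, 4, 5, 9

Square k = 1,…,5 (k and 11−k give the same square):
1²=1, 2²=4, 3²=9, 4²≡5, 5²≡3 (mod 11).
So the quadratic residues mod 11 are {1, 3, 4, 5, 9}.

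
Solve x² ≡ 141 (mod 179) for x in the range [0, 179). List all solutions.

61, 118

Since 179 ≡ 3 (mod 4), a square root of 141 is 141^((179+1)/4) = 141^45 mod 179.
Repeated squaring: 141^2≡12, 141^4≡144, 141^8≡151, 141^16≡68, 141^32≡149 (mod 179).
141^45 = 141^(32+8+4+1) ≡ 61 (mod 179).
Check: 61² = 3721 ≡ 141 (mod 179). The two roots are 61 and 118.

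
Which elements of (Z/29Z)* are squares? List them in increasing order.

Square k = 1,…,14 (k and 29−k give the same square):
1²=1, 2²=4, 3²=9, 4²=16, 5²=25, 6²≡7, 7²≡20, 8²≡6, 9²≡23, 10²≡13, 11²≡5, 12²≡28, 13²≡24, 14²≡22 (mod 29).
So the quadratic residues mod 29 are {1, 4, 5, 6, 7, 9, 13, 16, 20, 22, 23, 24, 25, 28}.

1 4 5 6 7 9 13 16 20 22 23 24 25 28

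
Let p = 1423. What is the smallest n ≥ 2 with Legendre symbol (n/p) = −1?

3

(2/1423) = +1, so 2 is a residue.
(3/1423) = −1, so 3 is the smallest positive non-residue mod 1423.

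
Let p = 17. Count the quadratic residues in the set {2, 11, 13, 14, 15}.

3

(2/17) = +1 → QR.
(11/17) = -1 → non-residue.
(13/17) = +1 → QR.
(14/17) = -1 → non-residue.
(15/17) = +1 → QR.
Total quadratic residues among the 5: 3.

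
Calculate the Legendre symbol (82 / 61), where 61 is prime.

-1

First reduce: 82 ≡ 21 (mod 61).
Reciprocity: 21 ≡ 1 and 61 ≡ 1 (mod 4), so (21/61) = +(61/21).
Reduce top mod 21: now compute (19/21).
Reciprocity: 19 ≡ 3 and 21 ≡ 1 (mod 4), so (19/21) = +(21/19).
Reduce top mod 19: now compute (2/19).
Pull out 2: since 19 ≡ 3 (mod 8), (2/19) = -1.
Reached (1/19) = 1. Collecting the sign flips along the way, the symbol is -1.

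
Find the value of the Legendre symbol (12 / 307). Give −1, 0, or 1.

Euler's criterion: (12/307) ≡ 12^153 (mod 307).
12^2 ≡ 144 (mod 307)
12^4 ≡ 167 (mod 307)
12^8 ≡ 259 (mod 307)
12^16 ≡ 155 (mod 307)
12^32 ≡ 79 (mod 307)
12^64 ≡ 101 (mod 307)
12^128 ≡ 70 (mod 307)
12^153 = 12^(128+16+8+1) ≡ 306 (mod 307).
Result is 306 ≡ −1, so (12/307) = −1.

-1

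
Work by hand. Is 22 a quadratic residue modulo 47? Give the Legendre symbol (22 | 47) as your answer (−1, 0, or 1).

Pull out 2: since 47 ≡ 7 (mod 8), (2/47) = +1.
Reciprocity: 11 ≡ 3 and 47 ≡ 3 (mod 4), so (11/47) = −(47/11).
Reduce top mod 11: now compute (3/11).
Reciprocity: 3 ≡ 3 and 11 ≡ 3 (mod 4), so (3/11) = −(11/3).
Reduce top mod 3: now compute (2/3).
Pull out 2: since 3 ≡ 3 (mod 8), (2/3) = -1.
Reached (1/3) = 1. Collecting the sign flips along the way, the symbol is -1.

-1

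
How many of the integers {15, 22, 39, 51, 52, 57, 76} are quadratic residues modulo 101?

(15/101) = -1 → non-residue.
(22/101) = +1 → QR.
(39/101) = -1 → non-residue.
(51/101) = -1 → non-residue.
(52/101) = +1 → QR.
(57/101) = -1 → non-residue.
(76/101) = +1 → QR.
Total quadratic residues among the 7: 3.

3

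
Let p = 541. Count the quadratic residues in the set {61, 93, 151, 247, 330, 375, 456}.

4

(61/541) = -1 → non-residue.
(93/541) = +1 → QR.
(151/541) = +1 → QR.
(247/541) = -1 → non-residue.
(330/541) = +1 → QR.
(375/541) = +1 → QR.
(456/541) = -1 → non-residue.
Total quadratic residues among the 7: 4.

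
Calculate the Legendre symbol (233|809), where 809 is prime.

Euler's criterion: (233/809) ≡ 233^404 (mod 809).
233^2 ≡ 86 (mod 809)
233^4 ≡ 115 (mod 809)
233^8 ≡ 281 (mod 809)
233^16 ≡ 488 (mod 809)
233^32 ≡ 298 (mod 809)
233^64 ≡ 623 (mod 809)
233^128 ≡ 618 (mod 809)
233^256 ≡ 76 (mod 809)
233^404 = 233^(256+128+16+4) ≡ 1 (mod 809).
Result is 1, so (233/809) = 1.

1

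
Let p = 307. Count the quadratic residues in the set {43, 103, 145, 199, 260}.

(43/307) = -1 → non-residue.
(103/307) = +1 → QR.
(145/307) = +1 → QR.
(199/307) = +1 → QR.
(260/307) = +1 → QR.
Total quadratic residues among the 5: 4.

4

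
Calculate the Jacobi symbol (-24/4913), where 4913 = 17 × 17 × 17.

First reduce: -24 ≡ 4889 (mod 4913).
Reciprocity: 4889 ≡ 1 and 4913 ≡ 1 (mod 4), so (4889/4913) = +(4913/4889).
Reduce top mod 4889: now compute (24/4889).
Pull out 2^3: since 4889 ≡ 1 (mod 8), (2/4889) = +1, so (2/4889)^3 = +1.
Reciprocity: 3 ≡ 3 and 4889 ≡ 1 (mod 4), so (3/4889) = +(4889/3).
Reduce top mod 3: now compute (2/3).
Pull out 2: since 3 ≡ 3 (mod 8), (2/3) = -1.
Reached (1/3) = 1. Collecting the sign flips along the way, the symbol is -1.

-1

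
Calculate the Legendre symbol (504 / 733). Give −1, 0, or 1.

Euler's criterion: (504/733) ≡ 504^366 (mod 733).
504^2 ≡ 398 (mod 733)
504^4 ≡ 76 (mod 733)
504^8 ≡ 645 (mod 733)
504^16 ≡ 414 (mod 733)
504^32 ≡ 607 (mod 733)
504^64 ≡ 483 (mod 733)
504^128 ≡ 195 (mod 733)
504^256 ≡ 642 (mod 733)
504^366 = 504^(256+64+32+8+4+2) ≡ 1 (mod 733).
Result is 1, so (504/733) = 1.

1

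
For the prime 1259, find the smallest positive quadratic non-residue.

(2/1259) = −1, so 2 is the smallest positive non-residue mod 1259.

2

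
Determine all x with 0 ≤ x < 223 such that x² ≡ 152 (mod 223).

Since 223 ≡ 3 (mod 4), a square root of 152 is 152^((223+1)/4) = 152^56 mod 223.
Repeated squaring: 152^2≡135, 152^4≡162, 152^8≡153, 152^16≡217, 152^32≡36 (mod 223).
152^56 = 152^(32+16+8) ≡ 179 (mod 223).
Check: 179² = 32041 ≡ 152 (mod 223). The two roots are 44 and 179.

44, 179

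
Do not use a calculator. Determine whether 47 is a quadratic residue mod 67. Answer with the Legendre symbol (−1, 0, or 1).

Reciprocity: 47 ≡ 3 and 67 ≡ 3 (mod 4), so (47/67) = −(67/47).
Reduce top mod 47: now compute (20/47).
Pull out 2^2: since 47 ≡ 7 (mod 8), (2/47) = +1, so (2/47)^2 = +1.
Reciprocity: 5 ≡ 1 and 47 ≡ 3 (mod 4), so (5/47) = +(47/5).
Reduce top mod 5: now compute (2/5).
Pull out 2: since 5 ≡ 5 (mod 8), (2/5) = -1.
Reached (1/5) = 1. Collecting the sign flips along the way, the symbol is +1.

1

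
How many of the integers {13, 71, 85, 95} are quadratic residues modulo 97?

2

(13/97) = -1 → non-residue.
(71/97) = -1 → non-residue.
(85/97) = +1 → QR.
(95/97) = +1 → QR.
Total quadratic residues among the 4: 2.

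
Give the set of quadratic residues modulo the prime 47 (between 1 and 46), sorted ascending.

1, 2, 3, 4, 6, 7, 8, 9, 12, 14, 16, 17, 18, 21, 24, 25, 27, 28, 32, 34, 36, 37, 42

Square k = 1,…,23 (k and 47−k give the same square):
1²=1, 2²=4, 3²=9, 4²=16, 5²=25, 6²=36, 7²≡2, 8²≡17, 9²≡34, 10²≡6, 11²≡27, 12²≡3, 13²≡28, 14²≡8, 15²≡37, 16²≡21, 17²≡7, 18²≡42, 19²≡32, 20²≡24, 21²≡18, 22²≡14, 23²≡12 (mod 47).
So the quadratic residues mod 47 are {1, 2, 3, 4, 6, 7, 8, 9, 12, 14, 16, 17, 18, 21, 24, 25, 27, 28, 32, 34, 36, 37, 42}.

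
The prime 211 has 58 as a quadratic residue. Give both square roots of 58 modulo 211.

67, 144

Since 211 ≡ 3 (mod 4), a square root of 58 is 58^((211+1)/4) = 58^53 mod 211.
Repeated squaring: 58^2≡199, 58^4≡144, 58^8≡58, 58^16≡199, 58^32≡144 (mod 211).
58^53 = 58^(32+16+4+1) ≡ 144 (mod 211).
Check: 144² = 20736 ≡ 58 (mod 211). The two roots are 67 and 144.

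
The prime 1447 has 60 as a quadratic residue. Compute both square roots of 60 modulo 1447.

132, 1315

Since 1447 ≡ 3 (mod 4), a square root of 60 is 60^((1447+1)/4) = 60^362 mod 1447.
Repeated squaring: 60^2≡706, 60^4≡668, 60^8≡548, 60^16≡775, 60^32≡120, 60^64≡1377, 60^128≡559, 60^256≡1376 (mod 1447).
60^362 = 60^(256+64+32+8+2) ≡ 1315 (mod 1447).
Check: 1315² = 1729225 ≡ 60 (mod 1447). The two roots are 132 and 1315.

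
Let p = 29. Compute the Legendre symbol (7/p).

Reciprocity: 7 ≡ 3 and 29 ≡ 1 (mod 4), so (7/29) = +(29/7).
Reduce top mod 7: now compute (1/7).
Reached (1/7) = 1. Collecting the sign flips along the way, the symbol is +1.

1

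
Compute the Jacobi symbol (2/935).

1

Pull out 2: since 935 ≡ 7 (mod 8), (2/935) = +1.
Reached (1/935) = 1. Collecting the sign flips along the way, the symbol is +1.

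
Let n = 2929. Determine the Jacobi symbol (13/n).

Reciprocity: 13 ≡ 1 and 2929 ≡ 1 (mod 4), so (13/2929) = +(2929/13).
Reduce top mod 13: now compute (4/13).
Pull out 2^2: since 13 ≡ 5 (mod 8), (2/13) = -1, so (2/13)^2 = +1.
Reached (1/13) = 1. Collecting the sign flips along the way, the symbol is +1.

1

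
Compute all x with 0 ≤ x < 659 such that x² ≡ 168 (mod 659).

Since 659 ≡ 3 (mod 4), a square root of 168 is 168^((659+1)/4) = 168^165 mod 659.
Repeated squaring: 168^2≡546, 168^4≡248, 168^8≡217, 168^16≡300, 168^32≡376, 168^64≡350, 168^128≡585 (mod 659).
168^165 = 168^(128+32+4+1) ≡ 285 (mod 659).
Check: 285² = 81225 ≡ 168 (mod 659). The two roots are 285 and 374.

285, 374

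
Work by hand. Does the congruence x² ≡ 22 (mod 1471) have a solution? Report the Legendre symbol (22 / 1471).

Pull out 2: since 1471 ≡ 7 (mod 8), (2/1471) = +1.
Reciprocity: 11 ≡ 3 and 1471 ≡ 3 (mod 4), so (11/1471) = −(1471/11).
Reduce top mod 11: now compute (8/11).
Pull out 2^3: since 11 ≡ 3 (mod 8), (2/11) = -1, so (2/11)^3 = -1.
Reached (1/11) = 1. Collecting the sign flips along the way, the symbol is +1.

1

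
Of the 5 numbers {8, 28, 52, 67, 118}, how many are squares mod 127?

(8/127) = +1 → QR.
(28/127) = -1 → non-residue.
(52/127) = +1 → QR.
(67/127) = -1 → non-residue.
(118/127) = -1 → non-residue.
Total quadratic residues among the 5: 2.

2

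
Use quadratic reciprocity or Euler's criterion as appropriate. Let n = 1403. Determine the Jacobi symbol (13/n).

1

Reciprocity: 13 ≡ 1 and 1403 ≡ 3 (mod 4), so (13/1403) = +(1403/13).
Reduce top mod 13: now compute (12/13).
Pull out 2^2: since 13 ≡ 5 (mod 8), (2/13) = -1, so (2/13)^2 = +1.
Reciprocity: 3 ≡ 3 and 13 ≡ 1 (mod 4), so (3/13) = +(13/3).
Reduce top mod 3: now compute (1/3).
Reached (1/3) = 1. Collecting the sign flips along the way, the symbol is +1.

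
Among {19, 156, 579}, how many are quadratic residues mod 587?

1

(19/587) = -1 → non-residue.
(156/587) = -1 → non-residue.
(579/587) = +1 → QR.
Total quadratic residues among the 3: 1.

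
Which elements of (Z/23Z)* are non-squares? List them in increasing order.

5, 7, 10, 11, 14, 15, 17, 19, 20, 21, 22

Square k = 1,…,11 (k and 23−k give the same square):
1²=1, 2²=4, 3²=9, 4²=16, 5²≡2, 6²≡13, 7²≡3, 8²≡18, 9²≡12, 10²≡8, 11²≡6 (mod 23).
The residues are {1, 2, 3, 4, 6, 8, 9, 12, 13, 16, 18}; the non-residues are the remaining 11 nonzero classes.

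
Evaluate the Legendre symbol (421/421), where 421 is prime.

0

First reduce: 421 ≡ 0 (mod 421).
Top reduces to 0: gcd > 1, so the symbol is 0.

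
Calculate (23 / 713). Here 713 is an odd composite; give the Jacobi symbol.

Reciprocity: 23 ≡ 3 and 713 ≡ 1 (mod 4), so (23/713) = +(713/23).
Reduce top mod 23: now compute (0/23).
Top reduces to 0: gcd > 1, so the symbol is 0.

0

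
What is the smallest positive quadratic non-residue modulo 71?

7

(2/71) = +1, so 2 is a residue.
(3/71) = +1, so 3 is a residue.
(4/71) = +1, so 4 is a residue.
(5/71) = +1, so 5 is a residue.
(6/71) = +1, so 6 is a residue.
(7/71) = −1, so 7 is the smallest positive non-residue mod 71.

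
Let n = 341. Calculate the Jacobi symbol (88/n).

Pull out 2^3: since 341 ≡ 5 (mod 8), (2/341) = -1, so (2/341)^3 = -1.
Reciprocity: 11 ≡ 3 and 341 ≡ 1 (mod 4), so (11/341) = +(341/11).
Reduce top mod 11: now compute (0/11).
Top reduces to 0: gcd > 1, so the symbol is 0.

0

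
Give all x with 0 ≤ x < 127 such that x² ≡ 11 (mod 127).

30, 97

Since 127 ≡ 3 (mod 4), a square root of 11 is 11^((127+1)/4) = 11^32 mod 127.
Repeated squaring: 11^2≡121, 11^4≡36, 11^8≡26, 11^16≡41, 11^32≡30 (mod 127).
11^32 = 11^(32) ≡ 30 (mod 127).
Check: 30² = 900 ≡ 11 (mod 127). The two roots are 30 and 97.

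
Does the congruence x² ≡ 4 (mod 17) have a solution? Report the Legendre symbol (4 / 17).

1

Pull out 2^2: since 17 ≡ 1 (mod 8), (2/17) = +1, so (2/17)^2 = +1.
Reached (1/17) = 1. Collecting the sign flips along the way, the symbol is +1.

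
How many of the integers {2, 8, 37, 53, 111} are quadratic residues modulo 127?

(2/127) = +1 → QR.
(8/127) = +1 → QR.
(37/127) = +1 → QR.
(53/127) = -1 → non-residue.
(111/127) = -1 → non-residue.
Total quadratic residues among the 5: 3.

3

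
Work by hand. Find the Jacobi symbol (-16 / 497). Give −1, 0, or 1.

First reduce: -16 ≡ 481 (mod 497).
Reciprocity: 481 ≡ 1 and 497 ≡ 1 (mod 4), so (481/497) = +(497/481).
Reduce top mod 481: now compute (16/481).
Pull out 2^4: since 481 ≡ 1 (mod 8), (2/481) = +1, so (2/481)^4 = +1.
Reached (1/481) = 1. Collecting the sign flips along the way, the symbol is +1.

1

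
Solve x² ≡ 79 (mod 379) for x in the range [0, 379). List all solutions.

Since 379 ≡ 3 (mod 4), a square root of 79 is 79^((379+1)/4) = 79^95 mod 379.
Repeated squaring: 79^2≡177, 79^4≡251, 79^8≡87, 79^16≡368, 79^32≡121, 79^64≡239 (mod 379).
79^95 = 79^(64+16+8+4+2+1) ≡ 107 (mod 379).
Check: 107² = 11449 ≡ 79 (mod 379). The two roots are 107 and 272.

107, 272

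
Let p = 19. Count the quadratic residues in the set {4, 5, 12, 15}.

(4/19) = +1 → QR.
(5/19) = +1 → QR.
(12/19) = -1 → non-residue.
(15/19) = -1 → non-residue.
Total quadratic residues among the 4: 2.

2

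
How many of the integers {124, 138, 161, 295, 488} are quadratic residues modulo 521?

4

(124/521) = +1 → QR.
(138/521) = +1 → QR.
(161/521) = +1 → QR.
(295/521) = +1 → QR.
(488/521) = -1 → non-residue.
Total quadratic residues among the 5: 4.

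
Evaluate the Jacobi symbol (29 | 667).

0

Reciprocity: 29 ≡ 1 and 667 ≡ 3 (mod 4), so (29/667) = +(667/29).
Reduce top mod 29: now compute (0/29).
Top reduces to 0: gcd > 1, so the symbol is 0.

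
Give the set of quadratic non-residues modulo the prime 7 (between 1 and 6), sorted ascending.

3 5 6

Square k = 1,…,3 (k and 7−k give the same square):
1²=1, 2²=4, 3²≡2 (mod 7).
The residues are {1, 2, 4}; the non-residues are the remaining 3 nonzero classes.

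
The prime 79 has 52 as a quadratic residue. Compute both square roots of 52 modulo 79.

Since 79 ≡ 3 (mod 4), a square root of 52 is 52^((79+1)/4) = 52^20 mod 79.
Repeated squaring: 52^2≡18, 52^4≡8, 52^8≡64, 52^16≡67 (mod 79).
52^20 = 52^(16+4) ≡ 62 (mod 79).
Check: 62² = 3844 ≡ 52 (mod 79). The two roots are 17 and 62.

17, 62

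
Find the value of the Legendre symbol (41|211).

-1

Reciprocity: 41 ≡ 1 and 211 ≡ 3 (mod 4), so (41/211) = +(211/41).
Reduce top mod 41: now compute (6/41).
Pull out 2: since 41 ≡ 1 (mod 8), (2/41) = +1.
Reciprocity: 3 ≡ 3 and 41 ≡ 1 (mod 4), so (3/41) = +(41/3).
Reduce top mod 3: now compute (2/3).
Pull out 2: since 3 ≡ 3 (mod 8), (2/3) = -1.
Reached (1/3) = 1. Collecting the sign flips along the way, the symbol is -1.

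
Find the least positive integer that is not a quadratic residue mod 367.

(2/367) = +1, so 2 is a residue.
(3/367) = −1, so 3 is the smallest positive non-residue mod 367.

3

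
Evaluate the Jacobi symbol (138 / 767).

-1

Pull out 2: since 767 ≡ 7 (mod 8), (2/767) = +1.
Reciprocity: 69 ≡ 1 and 767 ≡ 3 (mod 4), so (69/767) = +(767/69).
Reduce top mod 69: now compute (8/69).
Pull out 2^3: since 69 ≡ 5 (mod 8), (2/69) = -1, so (2/69)^3 = -1.
Reached (1/69) = 1. Collecting the sign flips along the way, the symbol is -1.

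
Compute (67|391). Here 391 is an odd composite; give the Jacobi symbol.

-1

Reciprocity: 67 ≡ 3 and 391 ≡ 3 (mod 4), so (67/391) = −(391/67).
Reduce top mod 67: now compute (56/67).
Pull out 2^3: since 67 ≡ 3 (mod 8), (2/67) = -1, so (2/67)^3 = -1.
Reciprocity: 7 ≡ 3 and 67 ≡ 3 (mod 4), so (7/67) = −(67/7).
Reduce top mod 7: now compute (4/7).
Pull out 2^2: since 7 ≡ 7 (mod 8), (2/7) = +1, so (2/7)^2 = +1.
Reached (1/7) = 1. Collecting the sign flips along the way, the symbol is -1.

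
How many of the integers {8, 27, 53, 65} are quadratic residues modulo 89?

2

(8/89) = +1 → QR.
(27/89) = -1 → non-residue.
(53/89) = +1 → QR.
(65/89) = -1 → non-residue.
Total quadratic residues among the 4: 2.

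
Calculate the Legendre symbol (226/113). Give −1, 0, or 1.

0

First reduce: 226 ≡ 0 (mod 113).
Top reduces to 0: gcd > 1, so the symbol is 0.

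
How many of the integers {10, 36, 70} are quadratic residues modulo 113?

(10/113) = -1 → non-residue.
(36/113) = +1 → QR.
(70/113) = -1 → non-residue.
Total quadratic residues among the 3: 1.

1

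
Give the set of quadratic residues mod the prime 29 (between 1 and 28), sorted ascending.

1,4,5,6,7,9,13,16,20,22,23,24,25,28

Square k = 1,…,14 (k and 29−k give the same square):
1²=1, 2²=4, 3²=9, 4²=16, 5²=25, 6²≡7, 7²≡20, 8²≡6, 9²≡23, 10²≡13, 11²≡5, 12²≡28, 13²≡24, 14²≡22 (mod 29).
So the quadratic residues mod 29 are {1, 4, 5, 6, 7, 9, 13, 16, 20, 22, 23, 24, 25, 28}.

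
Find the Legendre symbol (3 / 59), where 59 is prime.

Reciprocity: 3 ≡ 3 and 59 ≡ 3 (mod 4), so (3/59) = −(59/3).
Reduce top mod 3: now compute (2/3).
Pull out 2: since 3 ≡ 3 (mod 8), (2/3) = -1.
Reached (1/3) = 1. Collecting the sign flips along the way, the symbol is +1.

1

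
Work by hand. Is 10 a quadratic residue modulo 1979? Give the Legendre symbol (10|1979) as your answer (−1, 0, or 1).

-1

Pull out 2: since 1979 ≡ 3 (mod 8), (2/1979) = -1.
Reciprocity: 5 ≡ 1 and 1979 ≡ 3 (mod 4), so (5/1979) = +(1979/5).
Reduce top mod 5: now compute (4/5).
Pull out 2^2: since 5 ≡ 5 (mod 8), (2/5) = -1, so (2/5)^2 = +1.
Reached (1/5) = 1. Collecting the sign flips along the way, the symbol is -1.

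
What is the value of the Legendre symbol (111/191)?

-1

Euler's criterion: (111/191) ≡ 111^95 (mod 191).
111^2 ≡ 97 (mod 191)
111^4 ≡ 50 (mod 191)
111^8 ≡ 17 (mod 191)
111^16 ≡ 98 (mod 191)
111^32 ≡ 54 (mod 191)
111^64 ≡ 51 (mod 191)
111^95 = 111^(64+16+8+4+2+1) ≡ 190 (mod 191).
Result is 190 ≡ −1, so (111/191) = −1.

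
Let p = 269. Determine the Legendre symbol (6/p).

1

Pull out 2: since 269 ≡ 5 (mod 8), (2/269) = -1.
Reciprocity: 3 ≡ 3 and 269 ≡ 1 (mod 4), so (3/269) = +(269/3).
Reduce top mod 3: now compute (2/3).
Pull out 2: since 3 ≡ 3 (mod 8), (2/3) = -1.
Reached (1/3) = 1. Collecting the sign flips along the way, the symbol is +1.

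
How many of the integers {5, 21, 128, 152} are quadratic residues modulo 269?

(5/269) = +1 → QR.
(21/269) = +1 → QR.
(128/269) = -1 → non-residue.
(152/269) = +1 → QR.
Total quadratic residues among the 4: 3.

3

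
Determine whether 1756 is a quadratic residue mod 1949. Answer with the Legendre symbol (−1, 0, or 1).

-1

Pull out 2^2: since 1949 ≡ 5 (mod 8), (2/1949) = -1, so (2/1949)^2 = +1.
Reciprocity: 439 ≡ 3 and 1949 ≡ 1 (mod 4), so (439/1949) = +(1949/439).
Reduce top mod 439: now compute (193/439).
Reciprocity: 193 ≡ 1 and 439 ≡ 3 (mod 4), so (193/439) = +(439/193).
Reduce top mod 193: now compute (53/193).
Reciprocity: 53 ≡ 1 and 193 ≡ 1 (mod 4), so (53/193) = +(193/53).
Reduce top mod 53: now compute (34/53).
Pull out 2: since 53 ≡ 5 (mod 8), (2/53) = -1.
Reciprocity: 17 ≡ 1 and 53 ≡ 1 (mod 4), so (17/53) = +(53/17).
Reduce top mod 17: now compute (2/17).
Pull out 2: since 17 ≡ 1 (mod 8), (2/17) = +1.
Reached (1/17) = 1. Collecting the sign flips along the way, the symbol is -1.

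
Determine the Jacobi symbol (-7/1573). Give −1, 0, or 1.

-1

First reduce: -7 ≡ 1566 (mod 1573).
Pull out 2: since 1573 ≡ 5 (mod 8), (2/1573) = -1.
Reciprocity: 783 ≡ 3 and 1573 ≡ 1 (mod 4), so (783/1573) = +(1573/783).
Reduce top mod 783: now compute (7/783).
Reciprocity: 7 ≡ 3 and 783 ≡ 3 (mod 4), so (7/783) = −(783/7).
Reduce top mod 7: now compute (6/7).
Pull out 2: since 7 ≡ 7 (mod 8), (2/7) = +1.
Reciprocity: 3 ≡ 3 and 7 ≡ 3 (mod 4), so (3/7) = −(7/3).
Reduce top mod 3: now compute (1/3).
Reached (1/3) = 1. Collecting the sign flips along the way, the symbol is -1.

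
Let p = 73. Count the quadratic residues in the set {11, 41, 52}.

1

(11/73) = -1 → non-residue.
(41/73) = +1 → QR.
(52/73) = -1 → non-residue.
Total quadratic residues among the 3: 1.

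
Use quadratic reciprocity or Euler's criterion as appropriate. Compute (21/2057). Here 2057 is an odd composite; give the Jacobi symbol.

Reciprocity: 21 ≡ 1 and 2057 ≡ 1 (mod 4), so (21/2057) = +(2057/21).
Reduce top mod 21: now compute (20/21).
Pull out 2^2: since 21 ≡ 5 (mod 8), (2/21) = -1, so (2/21)^2 = +1.
Reciprocity: 5 ≡ 1 and 21 ≡ 1 (mod 4), so (5/21) = +(21/5).
Reduce top mod 5: now compute (1/5).
Reached (1/5) = 1. Collecting the sign flips along the way, the symbol is +1.

1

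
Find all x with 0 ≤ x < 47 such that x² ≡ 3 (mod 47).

Since 47 ≡ 3 (mod 4), a square root of 3 is 3^((47+1)/4) = 3^12 mod 47.
Repeated squaring: 3^2≡9, 3^4≡34, 3^8≡28 (mod 47).
3^12 = 3^(8+4) ≡ 12 (mod 47).
Check: 12² = 144 ≡ 3 (mod 47). The two roots are 12 and 35.

12, 35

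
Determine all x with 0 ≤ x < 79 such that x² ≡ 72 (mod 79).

Since 79 ≡ 3 (mod 4), a square root of 72 is 72^((79+1)/4) = 72^20 mod 79.
Repeated squaring: 72^2≡49, 72^4≡31, 72^8≡13, 72^16≡11 (mod 79).
72^20 = 72^(16+4) ≡ 25 (mod 79).
Check: 25² = 625 ≡ 72 (mod 79). The two roots are 25 and 54.

25, 54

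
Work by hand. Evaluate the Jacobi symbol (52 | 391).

Pull out 2^2: since 391 ≡ 7 (mod 8), (2/391) = +1, so (2/391)^2 = +1.
Reciprocity: 13 ≡ 1 and 391 ≡ 3 (mod 4), so (13/391) = +(391/13).
Reduce top mod 13: now compute (1/13).
Reached (1/13) = 1. Collecting the sign flips along the way, the symbol is +1.

1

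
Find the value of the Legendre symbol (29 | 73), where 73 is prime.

Reciprocity: 29 ≡ 1 and 73 ≡ 1 (mod 4), so (29/73) = +(73/29).
Reduce top mod 29: now compute (15/29).
Reciprocity: 15 ≡ 3 and 29 ≡ 1 (mod 4), so (15/29) = +(29/15).
Reduce top mod 15: now compute (14/15).
Pull out 2: since 15 ≡ 7 (mod 8), (2/15) = +1.
Reciprocity: 7 ≡ 3 and 15 ≡ 3 (mod 4), so (7/15) = −(15/7).
Reduce top mod 7: now compute (1/7).
Reached (1/7) = 1. Collecting the sign flips along the way, the symbol is -1.

-1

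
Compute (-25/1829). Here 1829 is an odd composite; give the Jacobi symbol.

First reduce: -25 ≡ 1804 (mod 1829).
Pull out 2^2: since 1829 ≡ 5 (mod 8), (2/1829) = -1, so (2/1829)^2 = +1.
Reciprocity: 451 ≡ 3 and 1829 ≡ 1 (mod 4), so (451/1829) = +(1829/451).
Reduce top mod 451: now compute (25/451).
Reciprocity: 25 ≡ 1 and 451 ≡ 3 (mod 4), so (25/451) = +(451/25).
Reduce top mod 25: now compute (1/25).
Reached (1/25) = 1. Collecting the sign flips along the way, the symbol is +1.

1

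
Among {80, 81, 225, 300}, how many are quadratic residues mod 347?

3

(80/347) = -1 → non-residue.
(81/347) = +1 → QR.
(225/347) = +1 → QR.
(300/347) = +1 → QR.
Total quadratic residues among the 4: 3.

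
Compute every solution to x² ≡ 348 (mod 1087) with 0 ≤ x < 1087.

217, 870

Since 1087 ≡ 3 (mod 4), a square root of 348 is 348^((1087+1)/4) = 348^272 mod 1087.
Repeated squaring: 348^2≡447, 348^4≡888, 348^8≡469, 348^16≡387, 348^32≡850, 348^64≡732, 348^128≡1020, 348^256≡141 (mod 1087).
348^272 = 348^(256+16) ≡ 217 (mod 1087).
Check: 217² = 47089 ≡ 348 (mod 1087). The two roots are 217 and 870.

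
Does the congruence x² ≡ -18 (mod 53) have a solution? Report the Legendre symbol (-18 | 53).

Euler's criterion: (-18/53) ≡ 35^26 (mod 53).
35^2 ≡ 6 (mod 53)
35^4 ≡ 36 (mod 53)
35^8 ≡ 24 (mod 53)
35^16 ≡ 46 (mod 53)
35^26 = 35^(16+8+2) ≡ 52 (mod 53).
Result is 52 ≡ −1, so (-18/53) = −1.

-1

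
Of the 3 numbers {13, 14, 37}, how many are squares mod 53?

2

(13/53) = +1 → QR.
(14/53) = -1 → non-residue.
(37/53) = +1 → QR.
Total quadratic residues among the 3: 2.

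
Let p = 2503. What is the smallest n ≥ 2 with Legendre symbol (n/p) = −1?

3

(2/2503) = +1, so 2 is a residue.
(3/2503) = −1, so 3 is the smallest positive non-residue mod 2503.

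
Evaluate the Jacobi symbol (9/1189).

Reciprocity: 9 ≡ 1 and 1189 ≡ 1 (mod 4), so (9/1189) = +(1189/9).
Reduce top mod 9: now compute (1/9).
Reached (1/9) = 1. Collecting the sign flips along the way, the symbol is +1.

1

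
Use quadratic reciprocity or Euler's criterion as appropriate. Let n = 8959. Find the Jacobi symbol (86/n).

-1

Pull out 2: since 8959 ≡ 7 (mod 8), (2/8959) = +1.
Reciprocity: 43 ≡ 3 and 8959 ≡ 3 (mod 4), so (43/8959) = −(8959/43).
Reduce top mod 43: now compute (15/43).
Reciprocity: 15 ≡ 3 and 43 ≡ 3 (mod 4), so (15/43) = −(43/15).
Reduce top mod 15: now compute (13/15).
Reciprocity: 13 ≡ 1 and 15 ≡ 3 (mod 4), so (13/15) = +(15/13).
Reduce top mod 13: now compute (2/13).
Pull out 2: since 13 ≡ 5 (mod 8), (2/13) = -1.
Reached (1/13) = 1. Collecting the sign flips along the way, the symbol is -1.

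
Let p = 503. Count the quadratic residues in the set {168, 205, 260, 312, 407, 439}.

3

(168/503) = +1 → QR.
(205/503) = +1 → QR.
(260/503) = -1 → non-residue.
(312/503) = +1 → QR.
(407/503) = -1 → non-residue.
(439/503) = -1 → non-residue.
Total quadratic residues among the 6: 3.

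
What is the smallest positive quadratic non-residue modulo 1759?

(2/1759) = +1, so 2 is a residue.
(3/1759) = −1, so 3 is the smallest positive non-residue mod 1759.

3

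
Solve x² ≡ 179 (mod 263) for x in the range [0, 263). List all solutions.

53, 210

Since 263 ≡ 3 (mod 4), a square root of 179 is 179^((263+1)/4) = 179^66 mod 263.
Repeated squaring: 179^2≡218, 179^4≡184, 179^8≡192, 179^16≡44, 179^32≡95, 179^64≡83 (mod 263).
179^66 = 179^(64+2) ≡ 210 (mod 263).
Check: 210² = 44100 ≡ 179 (mod 263). The two roots are 53 and 210.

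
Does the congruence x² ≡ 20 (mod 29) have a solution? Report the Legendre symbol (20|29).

1

Pull out 2^2: since 29 ≡ 5 (mod 8), (2/29) = -1, so (2/29)^2 = +1.
Reciprocity: 5 ≡ 1 and 29 ≡ 1 (mod 4), so (5/29) = +(29/5).
Reduce top mod 5: now compute (4/5).
Pull out 2^2: since 5 ≡ 5 (mod 8), (2/5) = -1, so (2/5)^2 = +1.
Reached (1/5) = 1. Collecting the sign flips along the way, the symbol is +1.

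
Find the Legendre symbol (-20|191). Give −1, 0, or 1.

-1

Euler's criterion: (-20/191) ≡ 171^95 (mod 191).
171^2 ≡ 18 (mod 191)
171^4 ≡ 133 (mod 191)
171^8 ≡ 117 (mod 191)
171^16 ≡ 128 (mod 191)
171^32 ≡ 149 (mod 191)
171^64 ≡ 45 (mod 191)
171^95 = 171^(64+16+8+4+2+1) ≡ 190 (mod 191).
Result is 190 ≡ −1, so (-20/191) = −1.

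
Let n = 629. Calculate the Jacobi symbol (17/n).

Reciprocity: 17 ≡ 1 and 629 ≡ 1 (mod 4), so (17/629) = +(629/17).
Reduce top mod 17: now compute (0/17).
Top reduces to 0: gcd > 1, so the symbol is 0.

0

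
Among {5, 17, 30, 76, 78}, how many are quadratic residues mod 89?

(5/89) = +1 → QR.
(17/89) = +1 → QR.
(30/89) = -1 → non-residue.
(76/89) = -1 → non-residue.
(78/89) = +1 → QR.
Total quadratic residues among the 5: 3.

3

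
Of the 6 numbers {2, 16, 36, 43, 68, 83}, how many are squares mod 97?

(2/97) = +1 → QR.
(16/97) = +1 → QR.
(36/97) = +1 → QR.
(43/97) = +1 → QR.
(68/97) = -1 → non-residue.
(83/97) = -1 → non-residue.
Total quadratic residues among the 6: 4.

4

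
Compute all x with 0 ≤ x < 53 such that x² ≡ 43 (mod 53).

19, 34

53 ≡ 1 (mod 4), so we find a root by search.
Trying successive values, 19² = 361 ≡ 43 (mod 53). The other root is 53 − 19 = 34.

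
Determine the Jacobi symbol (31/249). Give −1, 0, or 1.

1

Reciprocity: 31 ≡ 3 and 249 ≡ 1 (mod 4), so (31/249) = +(249/31).
Reduce top mod 31: now compute (1/31).
Reached (1/31) = 1. Collecting the sign flips along the way, the symbol is +1.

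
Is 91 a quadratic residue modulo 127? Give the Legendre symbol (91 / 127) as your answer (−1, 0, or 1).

-1

Euler's criterion: (91/127) ≡ 91^63 (mod 127).
91^2 ≡ 26 (mod 127)
91^4 ≡ 41 (mod 127)
91^8 ≡ 30 (mod 127)
91^16 ≡ 11 (mod 127)
91^32 ≡ 121 (mod 127)
91^63 = 91^(32+16+8+4+2+1) ≡ 126 (mod 127).
Result is 126 ≡ −1, so (91/127) = −1.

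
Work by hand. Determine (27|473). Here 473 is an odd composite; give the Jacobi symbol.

Reciprocity: 27 ≡ 3 and 473 ≡ 1 (mod 4), so (27/473) = +(473/27).
Reduce top mod 27: now compute (14/27).
Pull out 2: since 27 ≡ 3 (mod 8), (2/27) = -1.
Reciprocity: 7 ≡ 3 and 27 ≡ 3 (mod 4), so (7/27) = −(27/7).
Reduce top mod 7: now compute (6/7).
Pull out 2: since 7 ≡ 7 (mod 8), (2/7) = +1.
Reciprocity: 3 ≡ 3 and 7 ≡ 3 (mod 4), so (3/7) = −(7/3).
Reduce top mod 3: now compute (1/3).
Reached (1/3) = 1. Collecting the sign flips along the way, the symbol is -1.

-1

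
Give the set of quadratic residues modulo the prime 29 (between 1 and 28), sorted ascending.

1,4,5,6,7,9,13,16,20,22,23,24,25,28

Square k = 1,…,14 (k and 29−k give the same square):
1²=1, 2²=4, 3²=9, 4²=16, 5²=25, 6²≡7, 7²≡20, 8²≡6, 9²≡23, 10²≡13, 11²≡5, 12²≡28, 13²≡24, 14²≡22 (mod 29).
So the quadratic residues mod 29 are {1, 4, 5, 6, 7, 9, 13, 16, 20, 22, 23, 24, 25, 28}.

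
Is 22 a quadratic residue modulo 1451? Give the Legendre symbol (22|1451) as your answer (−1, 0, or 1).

-1

Pull out 2: since 1451 ≡ 3 (mod 8), (2/1451) = -1.
Reciprocity: 11 ≡ 3 and 1451 ≡ 3 (mod 4), so (11/1451) = −(1451/11).
Reduce top mod 11: now compute (10/11).
Pull out 2: since 11 ≡ 3 (mod 8), (2/11) = -1.
Reciprocity: 5 ≡ 1 and 11 ≡ 3 (mod 4), so (5/11) = +(11/5).
Reduce top mod 5: now compute (1/5).
Reached (1/5) = 1. Collecting the sign flips along the way, the symbol is -1.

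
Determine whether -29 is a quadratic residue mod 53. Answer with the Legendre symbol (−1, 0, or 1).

First reduce: -29 ≡ 24 (mod 53).
Pull out 2^3: since 53 ≡ 5 (mod 8), (2/53) = -1, so (2/53)^3 = -1.
Reciprocity: 3 ≡ 3 and 53 ≡ 1 (mod 4), so (3/53) = +(53/3).
Reduce top mod 3: now compute (2/3).
Pull out 2: since 3 ≡ 3 (mod 8), (2/3) = -1.
Reached (1/3) = 1. Collecting the sign flips along the way, the symbol is +1.

1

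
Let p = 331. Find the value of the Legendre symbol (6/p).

1

Euler's criterion: (6/331) ≡ 6^165 (mod 331).
6^2 ≡ 36 (mod 331)
6^4 ≡ 303 (mod 331)
6^8 ≡ 122 (mod 331)
6^16 ≡ 320 (mod 331)
6^32 ≡ 121 (mod 331)
6^64 ≡ 77 (mod 331)
6^128 ≡ 302 (mod 331)
6^165 = 6^(128+32+4+1) ≡ 1 (mod 331).
Result is 1, so (6/331) = 1.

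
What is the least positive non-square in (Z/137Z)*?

(2/137) = +1, so 2 is a residue.
(3/137) = −1, so 3 is the smallest positive non-residue mod 137.

3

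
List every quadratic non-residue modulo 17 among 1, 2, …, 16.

Square k = 1,…,8 (k and 17−k give the same square):
1²=1, 2²=4, 3²=9, 4²=16, 5²≡8, 6²≡2, 7²≡15, 8²≡13 (mod 17).
The residues are {1, 2, 4, 8, 9, 13, 15, 16}; the non-residues are the remaining 8 nonzero classes.

3,5,6,7,10,11,12,14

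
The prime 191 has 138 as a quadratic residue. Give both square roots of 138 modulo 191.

86, 105

Since 191 ≡ 3 (mod 4), a square root of 138 is 138^((191+1)/4) = 138^48 mod 191.
Repeated squaring: 138^2≡135, 138^4≡80, 138^8≡97, 138^16≡50, 138^32≡17 (mod 191).
138^48 = 138^(32+16) ≡ 86 (mod 191).
Check: 86² = 7396 ≡ 138 (mod 191). The two roots are 86 and 105.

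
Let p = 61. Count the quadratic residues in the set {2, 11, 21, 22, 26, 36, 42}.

3

(2/61) = -1 → non-residue.
(11/61) = -1 → non-residue.
(21/61) = -1 → non-residue.
(22/61) = +1 → QR.
(26/61) = -1 → non-residue.
(36/61) = +1 → QR.
(42/61) = +1 → QR.
Total quadratic residues among the 7: 3.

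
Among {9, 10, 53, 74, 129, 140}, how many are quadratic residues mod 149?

(9/149) = +1 → QR.
(10/149) = -1 → non-residue.
(53/149) = +1 → QR.
(74/149) = -1 → non-residue.
(129/149) = +1 → QR.
(140/149) = +1 → QR.
Total quadratic residues among the 6: 4.

4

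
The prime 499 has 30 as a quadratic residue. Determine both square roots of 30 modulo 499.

Since 499 ≡ 3 (mod 4), a square root of 30 is 30^((499+1)/4) = 30^125 mod 499.
Repeated squaring: 30^2≡401, 30^4≡123, 30^8≡159, 30^16≡331, 30^32≡280, 30^64≡57 (mod 499).
30^125 = 30^(64+32+16+8+4+1) ≡ 476 (mod 499).
Check: 476² = 226576 ≡ 30 (mod 499). The two roots are 23 and 476.

23, 476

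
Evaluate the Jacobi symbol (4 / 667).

Pull out 2^2: since 667 ≡ 3 (mod 8), (2/667) = -1, so (2/667)^2 = +1.
Reached (1/667) = 1. Collecting the sign flips along the way, the symbol is +1.

1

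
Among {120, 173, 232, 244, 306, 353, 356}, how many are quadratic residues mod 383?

4

(120/383) = -1 → non-residue.
(173/383) = +1 → QR.
(232/383) = +1 → QR.
(244/383) = -1 → non-residue.
(306/383) = +1 → QR.
(353/383) = +1 → QR.
(356/383) = -1 → non-residue.
Total quadratic residues among the 7: 4.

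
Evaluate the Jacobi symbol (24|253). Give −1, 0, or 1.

Pull out 2^3: since 253 ≡ 5 (mod 8), (2/253) = -1, so (2/253)^3 = -1.
Reciprocity: 3 ≡ 3 and 253 ≡ 1 (mod 4), so (3/253) = +(253/3).
Reduce top mod 3: now compute (1/3).
Reached (1/3) = 1. Collecting the sign flips along the way, the symbol is -1.

-1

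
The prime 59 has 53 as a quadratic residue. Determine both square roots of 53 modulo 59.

17, 42

Since 59 ≡ 3 (mod 4), a square root of 53 is 53^((59+1)/4) = 53^15 mod 59.
Repeated squaring: 53^2≡36, 53^4≡57, 53^8≡4 (mod 59).
53^15 = 53^(8+4+2+1) ≡ 17 (mod 59).
Check: 17² = 289 ≡ 53 (mod 59). The two roots are 17 and 42.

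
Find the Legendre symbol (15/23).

-1

Euler's criterion: (15/23) ≡ 15^11 (mod 23).
15^2 ≡ 18 (mod 23)
15^4 ≡ 2 (mod 23)
15^8 ≡ 4 (mod 23)
15^11 = 15^(8+2+1) ≡ 22 (mod 23).
Result is 22 ≡ −1, so (15/23) = −1.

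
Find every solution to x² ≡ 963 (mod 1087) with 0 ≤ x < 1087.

253, 834

Since 1087 ≡ 3 (mod 4), a square root of 963 is 963^((1087+1)/4) = 963^272 mod 1087.
Repeated squaring: 963^2≡158, 963^4≡1050, 963^8≡282, 963^16≡173, 963^32≡580, 963^64≡517, 963^128≡974, 963^256≡812 (mod 1087).
963^272 = 963^(256+16) ≡ 253 (mod 1087).
Check: 253² = 64009 ≡ 963 (mod 1087). The two roots are 253 and 834.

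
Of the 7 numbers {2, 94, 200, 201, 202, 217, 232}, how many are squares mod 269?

3

(2/269) = -1 → non-residue.
(94/269) = -1 → non-residue.
(200/269) = -1 → non-residue.
(201/269) = -1 → non-residue.
(202/269) = +1 → QR.
(217/269) = +1 → QR.
(232/269) = +1 → QR.
Total quadratic residues among the 7: 3.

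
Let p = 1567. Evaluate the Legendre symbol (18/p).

1

Pull out 2: since 1567 ≡ 7 (mod 8), (2/1567) = +1.
Reciprocity: 9 ≡ 1 and 1567 ≡ 3 (mod 4), so (9/1567) = +(1567/9).
Reduce top mod 9: now compute (1/9).
Reached (1/9) = 1. Collecting the sign flips along the way, the symbol is +1.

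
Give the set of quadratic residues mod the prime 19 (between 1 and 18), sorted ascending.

Square k = 1,…,9 (k and 19−k give the same square):
1²=1, 2²=4, 3²=9, 4²=16, 5²≡6, 6²≡17, 7²≡11, 8²≡7, 9²≡5 (mod 19).
So the quadratic residues mod 19 are {1, 4, 5, 6, 7, 9, 11, 16, 17}.

1, 4, 5, 6, 7, 9, 11, 16, 17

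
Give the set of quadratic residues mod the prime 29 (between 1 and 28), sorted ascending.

1, 4, 5, 6, 7, 9, 13, 16, 20, 22, 23, 24, 25, 28

Square k = 1,…,14 (k and 29−k give the same square):
1²=1, 2²=4, 3²=9, 4²=16, 5²=25, 6²≡7, 7²≡20, 8²≡6, 9²≡23, 10²≡13, 11²≡5, 12²≡28, 13²≡24, 14²≡22 (mod 29).
So the quadratic residues mod 29 are {1, 4, 5, 6, 7, 9, 13, 16, 20, 22, 23, 24, 25, 28}.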